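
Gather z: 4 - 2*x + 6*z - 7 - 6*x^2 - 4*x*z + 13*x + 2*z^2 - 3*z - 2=-6*x^2 + 11*x + 2*z^2 + z*(3 - 4*x) - 5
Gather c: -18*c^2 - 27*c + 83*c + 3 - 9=-18*c^2 + 56*c - 6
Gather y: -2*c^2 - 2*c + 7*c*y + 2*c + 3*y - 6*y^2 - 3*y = -2*c^2 + 7*c*y - 6*y^2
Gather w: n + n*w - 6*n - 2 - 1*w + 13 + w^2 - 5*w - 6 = -5*n + w^2 + w*(n - 6) + 5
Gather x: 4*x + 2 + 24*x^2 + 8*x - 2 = 24*x^2 + 12*x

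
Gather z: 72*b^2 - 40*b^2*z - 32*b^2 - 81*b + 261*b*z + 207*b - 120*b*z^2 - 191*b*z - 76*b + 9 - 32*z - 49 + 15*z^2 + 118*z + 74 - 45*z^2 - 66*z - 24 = 40*b^2 + 50*b + z^2*(-120*b - 30) + z*(-40*b^2 + 70*b + 20) + 10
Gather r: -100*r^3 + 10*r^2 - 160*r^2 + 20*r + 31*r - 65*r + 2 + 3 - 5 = -100*r^3 - 150*r^2 - 14*r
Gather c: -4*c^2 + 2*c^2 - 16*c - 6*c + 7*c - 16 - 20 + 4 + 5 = -2*c^2 - 15*c - 27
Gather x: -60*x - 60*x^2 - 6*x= -60*x^2 - 66*x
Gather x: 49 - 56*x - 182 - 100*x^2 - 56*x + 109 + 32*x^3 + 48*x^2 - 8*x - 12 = 32*x^3 - 52*x^2 - 120*x - 36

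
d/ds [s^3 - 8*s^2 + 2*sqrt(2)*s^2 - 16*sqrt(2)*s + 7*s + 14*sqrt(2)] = 3*s^2 - 16*s + 4*sqrt(2)*s - 16*sqrt(2) + 7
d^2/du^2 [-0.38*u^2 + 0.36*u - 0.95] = -0.760000000000000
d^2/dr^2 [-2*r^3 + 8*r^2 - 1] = 16 - 12*r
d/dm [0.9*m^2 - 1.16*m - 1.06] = 1.8*m - 1.16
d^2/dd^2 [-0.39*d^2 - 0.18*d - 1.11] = -0.780000000000000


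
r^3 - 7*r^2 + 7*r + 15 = (r - 5)*(r - 3)*(r + 1)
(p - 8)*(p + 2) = p^2 - 6*p - 16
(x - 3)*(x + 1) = x^2 - 2*x - 3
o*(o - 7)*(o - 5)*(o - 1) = o^4 - 13*o^3 + 47*o^2 - 35*o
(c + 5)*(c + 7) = c^2 + 12*c + 35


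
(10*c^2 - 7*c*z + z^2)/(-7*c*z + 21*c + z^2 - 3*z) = (-10*c^2 + 7*c*z - z^2)/(7*c*z - 21*c - z^2 + 3*z)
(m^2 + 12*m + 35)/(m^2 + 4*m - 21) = (m + 5)/(m - 3)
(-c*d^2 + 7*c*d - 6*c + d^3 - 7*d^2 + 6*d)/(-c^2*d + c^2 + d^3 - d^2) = (d - 6)/(c + d)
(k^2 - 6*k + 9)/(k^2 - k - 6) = (k - 3)/(k + 2)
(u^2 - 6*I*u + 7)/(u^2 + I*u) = (u - 7*I)/u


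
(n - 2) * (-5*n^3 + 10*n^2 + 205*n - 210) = -5*n^4 + 20*n^3 + 185*n^2 - 620*n + 420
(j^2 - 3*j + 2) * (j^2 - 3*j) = j^4 - 6*j^3 + 11*j^2 - 6*j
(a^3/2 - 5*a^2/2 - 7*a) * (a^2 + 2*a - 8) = a^5/2 - 3*a^4/2 - 16*a^3 + 6*a^2 + 56*a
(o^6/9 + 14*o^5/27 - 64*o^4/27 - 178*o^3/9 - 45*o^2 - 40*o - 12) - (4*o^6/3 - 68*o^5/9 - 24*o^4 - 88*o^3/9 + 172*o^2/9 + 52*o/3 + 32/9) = -11*o^6/9 + 218*o^5/27 + 584*o^4/27 - 10*o^3 - 577*o^2/9 - 172*o/3 - 140/9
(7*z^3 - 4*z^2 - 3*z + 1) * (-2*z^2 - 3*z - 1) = -14*z^5 - 13*z^4 + 11*z^3 + 11*z^2 - 1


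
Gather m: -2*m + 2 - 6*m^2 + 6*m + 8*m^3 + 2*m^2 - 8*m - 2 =8*m^3 - 4*m^2 - 4*m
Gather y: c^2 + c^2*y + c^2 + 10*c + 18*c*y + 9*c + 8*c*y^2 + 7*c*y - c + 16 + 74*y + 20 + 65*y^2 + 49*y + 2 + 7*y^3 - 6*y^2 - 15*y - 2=2*c^2 + 18*c + 7*y^3 + y^2*(8*c + 59) + y*(c^2 + 25*c + 108) + 36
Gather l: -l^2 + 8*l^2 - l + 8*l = 7*l^2 + 7*l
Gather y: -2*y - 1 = -2*y - 1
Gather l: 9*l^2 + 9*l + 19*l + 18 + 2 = 9*l^2 + 28*l + 20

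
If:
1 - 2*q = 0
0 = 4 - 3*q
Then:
No Solution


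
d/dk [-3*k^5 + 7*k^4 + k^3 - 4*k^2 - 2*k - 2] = -15*k^4 + 28*k^3 + 3*k^2 - 8*k - 2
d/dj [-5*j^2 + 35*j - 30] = 35 - 10*j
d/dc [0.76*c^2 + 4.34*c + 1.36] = 1.52*c + 4.34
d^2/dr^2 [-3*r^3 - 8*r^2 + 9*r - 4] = -18*r - 16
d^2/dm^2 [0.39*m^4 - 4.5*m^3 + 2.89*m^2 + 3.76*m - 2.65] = 4.68*m^2 - 27.0*m + 5.78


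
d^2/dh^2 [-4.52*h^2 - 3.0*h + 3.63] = -9.04000000000000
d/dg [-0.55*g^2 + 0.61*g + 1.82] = 0.61 - 1.1*g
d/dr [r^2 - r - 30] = 2*r - 1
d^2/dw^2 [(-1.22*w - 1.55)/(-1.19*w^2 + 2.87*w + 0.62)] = ((3.3138 - 8.7108*w)*(-1.19*w^2 + 2.87*w + 0.62) - (1.22*w + 1.55)*(2.38*w - 2.87)*(4.76*w - 5.74))/(-1.19*w^2 + 2.87*w + 0.62)^3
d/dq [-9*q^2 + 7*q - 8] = 7 - 18*q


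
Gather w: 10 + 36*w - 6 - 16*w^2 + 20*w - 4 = -16*w^2 + 56*w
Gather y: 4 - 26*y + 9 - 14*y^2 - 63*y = -14*y^2 - 89*y + 13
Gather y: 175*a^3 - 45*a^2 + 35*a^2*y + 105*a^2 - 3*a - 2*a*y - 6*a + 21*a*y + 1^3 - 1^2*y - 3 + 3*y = 175*a^3 + 60*a^2 - 9*a + y*(35*a^2 + 19*a + 2) - 2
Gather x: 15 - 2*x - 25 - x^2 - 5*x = -x^2 - 7*x - 10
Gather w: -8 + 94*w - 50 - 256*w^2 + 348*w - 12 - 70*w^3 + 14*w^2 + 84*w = -70*w^3 - 242*w^2 + 526*w - 70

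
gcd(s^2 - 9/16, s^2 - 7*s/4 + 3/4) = s - 3/4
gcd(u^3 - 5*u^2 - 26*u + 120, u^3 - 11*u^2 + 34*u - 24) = u^2 - 10*u + 24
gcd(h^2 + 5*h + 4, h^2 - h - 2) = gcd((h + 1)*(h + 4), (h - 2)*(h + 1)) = h + 1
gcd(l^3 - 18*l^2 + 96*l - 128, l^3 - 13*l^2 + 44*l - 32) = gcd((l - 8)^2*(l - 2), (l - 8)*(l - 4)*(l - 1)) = l - 8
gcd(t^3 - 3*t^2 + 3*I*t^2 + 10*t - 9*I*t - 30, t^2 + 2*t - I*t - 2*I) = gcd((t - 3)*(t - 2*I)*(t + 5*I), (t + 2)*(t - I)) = 1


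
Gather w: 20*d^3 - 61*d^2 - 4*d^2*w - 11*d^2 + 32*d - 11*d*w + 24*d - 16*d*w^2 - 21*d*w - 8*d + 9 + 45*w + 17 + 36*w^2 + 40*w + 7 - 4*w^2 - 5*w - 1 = 20*d^3 - 72*d^2 + 48*d + w^2*(32 - 16*d) + w*(-4*d^2 - 32*d + 80) + 32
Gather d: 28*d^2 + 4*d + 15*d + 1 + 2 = 28*d^2 + 19*d + 3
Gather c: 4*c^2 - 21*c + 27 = 4*c^2 - 21*c + 27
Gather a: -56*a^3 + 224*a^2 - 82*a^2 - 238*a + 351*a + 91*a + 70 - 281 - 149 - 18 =-56*a^3 + 142*a^2 + 204*a - 378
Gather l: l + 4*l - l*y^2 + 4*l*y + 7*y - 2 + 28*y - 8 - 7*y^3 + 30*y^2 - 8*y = l*(-y^2 + 4*y + 5) - 7*y^3 + 30*y^2 + 27*y - 10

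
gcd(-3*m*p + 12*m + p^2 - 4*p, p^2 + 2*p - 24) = p - 4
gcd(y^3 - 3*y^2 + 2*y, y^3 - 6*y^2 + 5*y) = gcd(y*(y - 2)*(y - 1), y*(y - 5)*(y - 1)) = y^2 - y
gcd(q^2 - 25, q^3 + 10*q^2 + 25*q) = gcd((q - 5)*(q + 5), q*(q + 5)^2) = q + 5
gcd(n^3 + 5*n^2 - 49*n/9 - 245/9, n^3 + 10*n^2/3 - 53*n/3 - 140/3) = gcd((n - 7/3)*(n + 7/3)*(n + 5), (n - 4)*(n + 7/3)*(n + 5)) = n^2 + 22*n/3 + 35/3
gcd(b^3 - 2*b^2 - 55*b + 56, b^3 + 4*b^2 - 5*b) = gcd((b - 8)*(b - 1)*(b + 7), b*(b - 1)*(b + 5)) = b - 1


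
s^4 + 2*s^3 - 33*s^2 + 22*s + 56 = (s - 4)*(s - 2)*(s + 1)*(s + 7)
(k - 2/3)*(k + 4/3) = k^2 + 2*k/3 - 8/9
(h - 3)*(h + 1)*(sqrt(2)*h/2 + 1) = sqrt(2)*h^3/2 - sqrt(2)*h^2 + h^2 - 3*sqrt(2)*h/2 - 2*h - 3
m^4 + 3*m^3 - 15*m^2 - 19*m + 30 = (m - 3)*(m - 1)*(m + 2)*(m + 5)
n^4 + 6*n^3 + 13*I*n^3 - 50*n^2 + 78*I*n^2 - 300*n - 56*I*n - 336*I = (n + 6)*(n + 2*I)*(n + 4*I)*(n + 7*I)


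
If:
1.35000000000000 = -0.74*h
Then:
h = -1.82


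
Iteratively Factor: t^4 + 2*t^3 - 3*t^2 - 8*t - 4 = (t + 1)*(t^3 + t^2 - 4*t - 4) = (t + 1)*(t + 2)*(t^2 - t - 2) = (t - 2)*(t + 1)*(t + 2)*(t + 1)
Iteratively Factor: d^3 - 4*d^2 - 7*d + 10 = (d - 5)*(d^2 + d - 2) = (d - 5)*(d - 1)*(d + 2)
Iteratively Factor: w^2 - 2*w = (w - 2)*(w)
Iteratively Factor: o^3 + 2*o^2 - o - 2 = (o + 2)*(o^2 - 1) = (o + 1)*(o + 2)*(o - 1)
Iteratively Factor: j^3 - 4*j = (j + 2)*(j^2 - 2*j) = (j - 2)*(j + 2)*(j)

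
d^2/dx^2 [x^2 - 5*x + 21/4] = 2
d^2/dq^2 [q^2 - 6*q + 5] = 2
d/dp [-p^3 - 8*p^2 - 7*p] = -3*p^2 - 16*p - 7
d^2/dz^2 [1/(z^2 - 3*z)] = 2*(-z*(z - 3) + (2*z - 3)^2)/(z^3*(z - 3)^3)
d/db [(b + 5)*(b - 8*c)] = 2*b - 8*c + 5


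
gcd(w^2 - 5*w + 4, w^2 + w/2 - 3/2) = w - 1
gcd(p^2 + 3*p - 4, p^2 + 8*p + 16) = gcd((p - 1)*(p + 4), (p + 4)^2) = p + 4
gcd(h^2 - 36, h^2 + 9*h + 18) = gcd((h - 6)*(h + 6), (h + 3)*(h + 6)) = h + 6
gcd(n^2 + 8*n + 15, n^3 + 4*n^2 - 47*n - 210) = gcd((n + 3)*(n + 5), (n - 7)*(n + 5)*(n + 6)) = n + 5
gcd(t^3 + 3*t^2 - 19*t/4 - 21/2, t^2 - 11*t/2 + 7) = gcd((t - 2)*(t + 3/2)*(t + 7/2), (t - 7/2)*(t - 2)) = t - 2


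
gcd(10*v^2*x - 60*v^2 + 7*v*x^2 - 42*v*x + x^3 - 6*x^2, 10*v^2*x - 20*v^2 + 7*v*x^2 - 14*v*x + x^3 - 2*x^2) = 10*v^2 + 7*v*x + x^2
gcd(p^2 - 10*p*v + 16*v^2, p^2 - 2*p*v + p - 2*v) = p - 2*v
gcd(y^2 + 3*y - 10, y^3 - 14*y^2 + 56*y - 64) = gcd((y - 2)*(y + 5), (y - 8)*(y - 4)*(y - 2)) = y - 2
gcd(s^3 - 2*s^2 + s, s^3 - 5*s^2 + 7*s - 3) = s^2 - 2*s + 1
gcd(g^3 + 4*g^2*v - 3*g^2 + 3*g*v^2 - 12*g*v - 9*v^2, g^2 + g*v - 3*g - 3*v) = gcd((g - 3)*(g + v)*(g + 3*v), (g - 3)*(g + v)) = g^2 + g*v - 3*g - 3*v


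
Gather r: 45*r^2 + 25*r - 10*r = 45*r^2 + 15*r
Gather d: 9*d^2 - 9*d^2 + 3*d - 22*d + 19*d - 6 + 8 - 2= 0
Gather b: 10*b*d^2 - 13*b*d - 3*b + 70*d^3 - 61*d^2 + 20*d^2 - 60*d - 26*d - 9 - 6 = b*(10*d^2 - 13*d - 3) + 70*d^3 - 41*d^2 - 86*d - 15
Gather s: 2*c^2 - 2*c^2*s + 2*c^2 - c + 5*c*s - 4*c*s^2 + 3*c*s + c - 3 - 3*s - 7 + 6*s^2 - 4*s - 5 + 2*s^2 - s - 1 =4*c^2 + s^2*(8 - 4*c) + s*(-2*c^2 + 8*c - 8) - 16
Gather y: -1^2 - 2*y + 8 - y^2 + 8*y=-y^2 + 6*y + 7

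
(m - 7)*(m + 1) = m^2 - 6*m - 7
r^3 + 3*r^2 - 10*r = r*(r - 2)*(r + 5)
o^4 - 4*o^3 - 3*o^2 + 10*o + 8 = (o - 4)*(o - 2)*(o + 1)^2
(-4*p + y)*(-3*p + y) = 12*p^2 - 7*p*y + y^2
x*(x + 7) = x^2 + 7*x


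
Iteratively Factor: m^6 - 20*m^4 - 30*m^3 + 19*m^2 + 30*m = (m + 3)*(m^5 - 3*m^4 - 11*m^3 + 3*m^2 + 10*m) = m*(m + 3)*(m^4 - 3*m^3 - 11*m^2 + 3*m + 10) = m*(m - 5)*(m + 3)*(m^3 + 2*m^2 - m - 2) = m*(m - 5)*(m + 1)*(m + 3)*(m^2 + m - 2) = m*(m - 5)*(m + 1)*(m + 2)*(m + 3)*(m - 1)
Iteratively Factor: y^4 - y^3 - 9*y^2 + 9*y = (y)*(y^3 - y^2 - 9*y + 9) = y*(y - 1)*(y^2 - 9) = y*(y - 3)*(y - 1)*(y + 3)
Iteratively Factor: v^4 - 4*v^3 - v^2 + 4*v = (v - 4)*(v^3 - v) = (v - 4)*(v - 1)*(v^2 + v) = (v - 4)*(v - 1)*(v + 1)*(v)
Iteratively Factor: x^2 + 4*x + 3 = (x + 3)*(x + 1)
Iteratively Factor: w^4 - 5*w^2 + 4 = (w + 2)*(w^3 - 2*w^2 - w + 2) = (w - 2)*(w + 2)*(w^2 - 1) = (w - 2)*(w + 1)*(w + 2)*(w - 1)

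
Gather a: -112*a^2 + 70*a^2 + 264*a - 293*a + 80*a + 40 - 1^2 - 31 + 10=-42*a^2 + 51*a + 18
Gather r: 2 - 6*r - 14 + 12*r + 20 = 6*r + 8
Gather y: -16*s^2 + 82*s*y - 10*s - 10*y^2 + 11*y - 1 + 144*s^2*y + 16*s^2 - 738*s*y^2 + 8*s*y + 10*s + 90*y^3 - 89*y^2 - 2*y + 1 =90*y^3 + y^2*(-738*s - 99) + y*(144*s^2 + 90*s + 9)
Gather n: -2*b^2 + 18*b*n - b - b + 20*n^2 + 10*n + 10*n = -2*b^2 - 2*b + 20*n^2 + n*(18*b + 20)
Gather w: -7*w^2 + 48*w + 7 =-7*w^2 + 48*w + 7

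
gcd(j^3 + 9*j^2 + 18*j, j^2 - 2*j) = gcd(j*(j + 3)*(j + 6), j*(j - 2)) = j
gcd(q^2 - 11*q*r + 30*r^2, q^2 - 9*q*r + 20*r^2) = q - 5*r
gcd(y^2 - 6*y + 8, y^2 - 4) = y - 2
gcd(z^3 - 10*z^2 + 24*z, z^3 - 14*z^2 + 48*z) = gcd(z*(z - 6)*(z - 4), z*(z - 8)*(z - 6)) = z^2 - 6*z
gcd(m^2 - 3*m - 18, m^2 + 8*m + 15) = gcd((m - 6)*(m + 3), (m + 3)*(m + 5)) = m + 3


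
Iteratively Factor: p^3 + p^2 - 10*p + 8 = (p - 2)*(p^2 + 3*p - 4) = (p - 2)*(p + 4)*(p - 1)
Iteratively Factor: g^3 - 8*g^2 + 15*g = (g - 5)*(g^2 - 3*g) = (g - 5)*(g - 3)*(g)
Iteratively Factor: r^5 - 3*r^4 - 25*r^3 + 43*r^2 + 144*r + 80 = (r + 1)*(r^4 - 4*r^3 - 21*r^2 + 64*r + 80) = (r - 4)*(r + 1)*(r^3 - 21*r - 20) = (r - 4)*(r + 1)^2*(r^2 - r - 20) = (r - 5)*(r - 4)*(r + 1)^2*(r + 4)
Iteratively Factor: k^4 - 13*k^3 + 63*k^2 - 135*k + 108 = (k - 3)*(k^3 - 10*k^2 + 33*k - 36) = (k - 4)*(k - 3)*(k^2 - 6*k + 9) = (k - 4)*(k - 3)^2*(k - 3)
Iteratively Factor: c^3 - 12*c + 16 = (c + 4)*(c^2 - 4*c + 4) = (c - 2)*(c + 4)*(c - 2)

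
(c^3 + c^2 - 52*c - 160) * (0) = 0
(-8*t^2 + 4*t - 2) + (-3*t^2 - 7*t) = -11*t^2 - 3*t - 2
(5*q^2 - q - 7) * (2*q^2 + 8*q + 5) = 10*q^4 + 38*q^3 + 3*q^2 - 61*q - 35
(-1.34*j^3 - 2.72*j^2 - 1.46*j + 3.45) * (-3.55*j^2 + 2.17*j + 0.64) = 4.757*j^5 + 6.7482*j^4 - 1.577*j^3 - 17.1565*j^2 + 6.5521*j + 2.208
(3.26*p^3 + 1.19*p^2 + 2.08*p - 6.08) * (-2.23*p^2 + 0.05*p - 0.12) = -7.2698*p^5 - 2.4907*p^4 - 4.9701*p^3 + 13.5196*p^2 - 0.5536*p + 0.7296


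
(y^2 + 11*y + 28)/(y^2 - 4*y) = (y^2 + 11*y + 28)/(y*(y - 4))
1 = 1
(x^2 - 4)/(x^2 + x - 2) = (x - 2)/(x - 1)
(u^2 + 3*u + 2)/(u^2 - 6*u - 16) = (u + 1)/(u - 8)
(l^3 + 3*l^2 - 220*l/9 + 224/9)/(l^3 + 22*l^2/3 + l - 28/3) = (9*l^2 - 36*l + 32)/(3*(3*l^2 + l - 4))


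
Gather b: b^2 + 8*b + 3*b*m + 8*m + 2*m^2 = b^2 + b*(3*m + 8) + 2*m^2 + 8*m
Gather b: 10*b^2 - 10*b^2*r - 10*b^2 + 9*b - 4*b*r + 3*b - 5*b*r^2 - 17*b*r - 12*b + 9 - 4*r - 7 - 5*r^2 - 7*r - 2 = -10*b^2*r + b*(-5*r^2 - 21*r) - 5*r^2 - 11*r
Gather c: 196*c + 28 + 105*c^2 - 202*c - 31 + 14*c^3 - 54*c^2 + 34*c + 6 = 14*c^3 + 51*c^2 + 28*c + 3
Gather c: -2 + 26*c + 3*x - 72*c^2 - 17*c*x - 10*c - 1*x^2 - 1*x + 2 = -72*c^2 + c*(16 - 17*x) - x^2 + 2*x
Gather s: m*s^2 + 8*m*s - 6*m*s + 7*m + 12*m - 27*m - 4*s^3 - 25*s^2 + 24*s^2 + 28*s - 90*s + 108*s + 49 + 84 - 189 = -8*m - 4*s^3 + s^2*(m - 1) + s*(2*m + 46) - 56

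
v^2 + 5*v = v*(v + 5)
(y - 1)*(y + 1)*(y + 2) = y^3 + 2*y^2 - y - 2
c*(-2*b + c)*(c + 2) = -2*b*c^2 - 4*b*c + c^3 + 2*c^2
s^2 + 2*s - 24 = (s - 4)*(s + 6)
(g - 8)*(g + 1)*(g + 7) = g^3 - 57*g - 56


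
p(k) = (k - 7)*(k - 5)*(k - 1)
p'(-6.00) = 311.00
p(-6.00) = -1001.00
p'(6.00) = -1.00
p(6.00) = -5.00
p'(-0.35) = 56.47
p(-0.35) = -53.09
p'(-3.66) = 182.35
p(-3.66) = -430.19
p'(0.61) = 32.26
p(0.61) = -10.94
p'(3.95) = -8.89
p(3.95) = 9.45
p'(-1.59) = 95.92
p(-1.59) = -146.61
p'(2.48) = 0.97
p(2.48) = 16.86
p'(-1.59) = 95.92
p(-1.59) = -146.61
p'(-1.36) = 87.91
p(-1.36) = -125.48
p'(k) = (k - 7)*(k - 5) + (k - 7)*(k - 1) + (k - 5)*(k - 1)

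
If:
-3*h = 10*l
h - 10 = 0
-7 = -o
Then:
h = 10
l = -3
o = 7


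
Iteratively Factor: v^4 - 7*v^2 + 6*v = (v)*(v^3 - 7*v + 6) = v*(v + 3)*(v^2 - 3*v + 2) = v*(v - 1)*(v + 3)*(v - 2)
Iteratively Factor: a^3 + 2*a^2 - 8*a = (a)*(a^2 + 2*a - 8) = a*(a + 4)*(a - 2)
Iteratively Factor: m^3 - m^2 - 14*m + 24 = (m - 3)*(m^2 + 2*m - 8) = (m - 3)*(m + 4)*(m - 2)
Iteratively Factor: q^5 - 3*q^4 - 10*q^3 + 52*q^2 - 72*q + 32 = (q + 4)*(q^4 - 7*q^3 + 18*q^2 - 20*q + 8) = (q - 2)*(q + 4)*(q^3 - 5*q^2 + 8*q - 4) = (q - 2)^2*(q + 4)*(q^2 - 3*q + 2) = (q - 2)^3*(q + 4)*(q - 1)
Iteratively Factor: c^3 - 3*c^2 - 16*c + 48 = (c - 3)*(c^2 - 16) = (c - 3)*(c + 4)*(c - 4)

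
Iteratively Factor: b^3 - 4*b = (b)*(b^2 - 4) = b*(b - 2)*(b + 2)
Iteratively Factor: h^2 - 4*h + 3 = (h - 1)*(h - 3)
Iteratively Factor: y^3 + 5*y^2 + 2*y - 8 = (y - 1)*(y^2 + 6*y + 8) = (y - 1)*(y + 2)*(y + 4)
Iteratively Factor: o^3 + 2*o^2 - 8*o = (o + 4)*(o^2 - 2*o) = o*(o + 4)*(o - 2)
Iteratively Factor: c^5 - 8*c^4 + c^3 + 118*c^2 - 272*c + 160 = (c - 4)*(c^4 - 4*c^3 - 15*c^2 + 58*c - 40) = (c - 4)*(c - 2)*(c^3 - 2*c^2 - 19*c + 20) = (c - 4)*(c - 2)*(c - 1)*(c^2 - c - 20) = (c - 4)*(c - 2)*(c - 1)*(c + 4)*(c - 5)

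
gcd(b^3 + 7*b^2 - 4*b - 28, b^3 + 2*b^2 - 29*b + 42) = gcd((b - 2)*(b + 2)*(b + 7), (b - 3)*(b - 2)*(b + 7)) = b^2 + 5*b - 14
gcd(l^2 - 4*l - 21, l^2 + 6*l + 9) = l + 3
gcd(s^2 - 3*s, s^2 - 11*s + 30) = 1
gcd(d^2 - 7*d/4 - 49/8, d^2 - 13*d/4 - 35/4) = d + 7/4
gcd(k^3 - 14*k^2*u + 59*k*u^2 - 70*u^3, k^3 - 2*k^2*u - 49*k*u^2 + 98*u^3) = k^2 - 9*k*u + 14*u^2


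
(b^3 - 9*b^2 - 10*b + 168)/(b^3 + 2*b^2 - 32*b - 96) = (b - 7)/(b + 4)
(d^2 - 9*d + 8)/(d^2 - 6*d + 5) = (d - 8)/(d - 5)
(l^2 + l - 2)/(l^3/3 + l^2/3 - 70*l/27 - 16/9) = 27*(l^2 + l - 2)/(9*l^3 + 9*l^2 - 70*l - 48)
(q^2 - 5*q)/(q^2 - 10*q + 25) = q/(q - 5)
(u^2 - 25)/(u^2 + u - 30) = (u + 5)/(u + 6)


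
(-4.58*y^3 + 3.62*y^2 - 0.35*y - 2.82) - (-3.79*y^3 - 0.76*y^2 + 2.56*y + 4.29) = -0.79*y^3 + 4.38*y^2 - 2.91*y - 7.11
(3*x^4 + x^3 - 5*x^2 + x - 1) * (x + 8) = 3*x^5 + 25*x^4 + 3*x^3 - 39*x^2 + 7*x - 8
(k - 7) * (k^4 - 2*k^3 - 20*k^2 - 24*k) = k^5 - 9*k^4 - 6*k^3 + 116*k^2 + 168*k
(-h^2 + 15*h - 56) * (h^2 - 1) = -h^4 + 15*h^3 - 55*h^2 - 15*h + 56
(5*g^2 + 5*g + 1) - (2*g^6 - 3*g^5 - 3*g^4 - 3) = -2*g^6 + 3*g^5 + 3*g^4 + 5*g^2 + 5*g + 4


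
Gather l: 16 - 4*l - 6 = 10 - 4*l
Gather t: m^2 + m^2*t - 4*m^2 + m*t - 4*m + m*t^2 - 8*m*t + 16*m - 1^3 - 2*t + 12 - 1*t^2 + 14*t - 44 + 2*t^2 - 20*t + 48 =-3*m^2 + 12*m + t^2*(m + 1) + t*(m^2 - 7*m - 8) + 15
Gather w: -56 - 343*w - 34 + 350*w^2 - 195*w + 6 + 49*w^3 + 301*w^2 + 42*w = 49*w^3 + 651*w^2 - 496*w - 84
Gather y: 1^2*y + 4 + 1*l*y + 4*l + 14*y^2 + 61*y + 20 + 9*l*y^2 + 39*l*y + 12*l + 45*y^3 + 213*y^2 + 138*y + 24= 16*l + 45*y^3 + y^2*(9*l + 227) + y*(40*l + 200) + 48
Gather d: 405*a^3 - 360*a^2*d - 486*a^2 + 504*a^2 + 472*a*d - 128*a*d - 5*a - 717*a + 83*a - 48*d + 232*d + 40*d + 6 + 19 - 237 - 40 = 405*a^3 + 18*a^2 - 639*a + d*(-360*a^2 + 344*a + 224) - 252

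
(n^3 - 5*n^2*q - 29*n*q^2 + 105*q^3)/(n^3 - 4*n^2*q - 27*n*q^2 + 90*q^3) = (-n + 7*q)/(-n + 6*q)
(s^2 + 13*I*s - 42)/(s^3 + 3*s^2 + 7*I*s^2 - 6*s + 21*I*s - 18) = (s + 7*I)/(s^2 + s*(3 + I) + 3*I)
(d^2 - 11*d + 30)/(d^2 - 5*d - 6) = (d - 5)/(d + 1)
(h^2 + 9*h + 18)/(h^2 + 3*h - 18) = (h + 3)/(h - 3)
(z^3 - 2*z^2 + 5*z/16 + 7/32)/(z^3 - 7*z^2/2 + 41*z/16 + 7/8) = (z - 1/2)/(z - 2)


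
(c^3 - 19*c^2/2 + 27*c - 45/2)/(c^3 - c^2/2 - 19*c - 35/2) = (2*c^2 - 9*c + 9)/(2*c^2 + 9*c + 7)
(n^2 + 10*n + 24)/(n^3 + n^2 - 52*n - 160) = (n + 6)/(n^2 - 3*n - 40)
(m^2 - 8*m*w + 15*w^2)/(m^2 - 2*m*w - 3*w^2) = (m - 5*w)/(m + w)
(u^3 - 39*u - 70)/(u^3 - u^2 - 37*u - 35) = (u + 2)/(u + 1)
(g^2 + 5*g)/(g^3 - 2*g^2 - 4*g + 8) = g*(g + 5)/(g^3 - 2*g^2 - 4*g + 8)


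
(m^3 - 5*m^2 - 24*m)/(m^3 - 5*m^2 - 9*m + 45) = m*(m - 8)/(m^2 - 8*m + 15)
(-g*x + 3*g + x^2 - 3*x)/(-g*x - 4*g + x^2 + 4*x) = (x - 3)/(x + 4)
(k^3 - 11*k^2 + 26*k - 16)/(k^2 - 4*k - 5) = (-k^3 + 11*k^2 - 26*k + 16)/(-k^2 + 4*k + 5)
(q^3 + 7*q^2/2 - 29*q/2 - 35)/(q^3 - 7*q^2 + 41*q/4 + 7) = 2*(q^2 + 7*q + 10)/(2*q^2 - 7*q - 4)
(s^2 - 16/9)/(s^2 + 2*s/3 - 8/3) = (s + 4/3)/(s + 2)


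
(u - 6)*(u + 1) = u^2 - 5*u - 6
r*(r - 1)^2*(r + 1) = r^4 - r^3 - r^2 + r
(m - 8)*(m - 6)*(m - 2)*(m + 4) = m^4 - 12*m^3 + 12*m^2 + 208*m - 384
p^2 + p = p*(p + 1)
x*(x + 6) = x^2 + 6*x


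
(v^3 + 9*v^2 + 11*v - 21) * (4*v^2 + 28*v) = 4*v^5 + 64*v^4 + 296*v^3 + 224*v^2 - 588*v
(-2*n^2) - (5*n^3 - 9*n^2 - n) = -5*n^3 + 7*n^2 + n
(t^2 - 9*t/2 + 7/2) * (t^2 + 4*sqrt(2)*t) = t^4 - 9*t^3/2 + 4*sqrt(2)*t^3 - 18*sqrt(2)*t^2 + 7*t^2/2 + 14*sqrt(2)*t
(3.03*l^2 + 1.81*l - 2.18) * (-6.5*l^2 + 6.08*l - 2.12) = -19.695*l^4 + 6.6574*l^3 + 18.7512*l^2 - 17.0916*l + 4.6216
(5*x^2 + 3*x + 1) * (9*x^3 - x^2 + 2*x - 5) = 45*x^5 + 22*x^4 + 16*x^3 - 20*x^2 - 13*x - 5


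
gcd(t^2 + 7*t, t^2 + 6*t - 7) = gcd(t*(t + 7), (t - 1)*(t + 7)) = t + 7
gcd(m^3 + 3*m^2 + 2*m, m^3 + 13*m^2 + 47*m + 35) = m + 1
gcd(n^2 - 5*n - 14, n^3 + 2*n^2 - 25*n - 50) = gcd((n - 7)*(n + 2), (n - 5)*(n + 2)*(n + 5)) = n + 2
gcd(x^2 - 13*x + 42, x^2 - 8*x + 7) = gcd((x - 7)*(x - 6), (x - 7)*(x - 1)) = x - 7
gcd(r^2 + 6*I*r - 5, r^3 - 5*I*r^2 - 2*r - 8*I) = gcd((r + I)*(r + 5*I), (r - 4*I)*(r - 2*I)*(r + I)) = r + I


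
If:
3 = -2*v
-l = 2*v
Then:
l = 3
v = -3/2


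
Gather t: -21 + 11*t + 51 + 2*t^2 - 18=2*t^2 + 11*t + 12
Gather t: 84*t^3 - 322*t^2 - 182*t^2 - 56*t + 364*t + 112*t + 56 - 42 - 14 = 84*t^3 - 504*t^2 + 420*t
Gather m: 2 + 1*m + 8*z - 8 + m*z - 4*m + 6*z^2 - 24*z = m*(z - 3) + 6*z^2 - 16*z - 6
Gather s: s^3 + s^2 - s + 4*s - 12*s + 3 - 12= s^3 + s^2 - 9*s - 9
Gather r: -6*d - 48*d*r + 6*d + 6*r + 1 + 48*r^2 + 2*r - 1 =48*r^2 + r*(8 - 48*d)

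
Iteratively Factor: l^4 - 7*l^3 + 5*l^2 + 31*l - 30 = (l - 1)*(l^3 - 6*l^2 - l + 30) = (l - 1)*(l + 2)*(l^2 - 8*l + 15) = (l - 5)*(l - 1)*(l + 2)*(l - 3)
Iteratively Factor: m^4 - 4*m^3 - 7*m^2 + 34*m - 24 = (m - 2)*(m^3 - 2*m^2 - 11*m + 12) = (m - 2)*(m - 1)*(m^2 - m - 12) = (m - 2)*(m - 1)*(m + 3)*(m - 4)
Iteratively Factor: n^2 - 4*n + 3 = (n - 3)*(n - 1)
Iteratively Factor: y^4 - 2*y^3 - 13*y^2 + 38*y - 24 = (y + 4)*(y^3 - 6*y^2 + 11*y - 6) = (y - 2)*(y + 4)*(y^2 - 4*y + 3) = (y - 3)*(y - 2)*(y + 4)*(y - 1)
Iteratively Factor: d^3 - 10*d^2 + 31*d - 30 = (d - 3)*(d^2 - 7*d + 10) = (d - 3)*(d - 2)*(d - 5)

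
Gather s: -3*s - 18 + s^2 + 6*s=s^2 + 3*s - 18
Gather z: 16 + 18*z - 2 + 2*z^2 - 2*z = 2*z^2 + 16*z + 14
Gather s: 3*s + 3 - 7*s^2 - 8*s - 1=-7*s^2 - 5*s + 2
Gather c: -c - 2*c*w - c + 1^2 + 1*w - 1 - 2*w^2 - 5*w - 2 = c*(-2*w - 2) - 2*w^2 - 4*w - 2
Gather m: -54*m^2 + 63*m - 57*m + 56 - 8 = -54*m^2 + 6*m + 48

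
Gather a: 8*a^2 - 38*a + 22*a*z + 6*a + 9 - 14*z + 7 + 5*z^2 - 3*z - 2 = 8*a^2 + a*(22*z - 32) + 5*z^2 - 17*z + 14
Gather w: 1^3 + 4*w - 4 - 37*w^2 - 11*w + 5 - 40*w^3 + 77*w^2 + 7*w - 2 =-40*w^3 + 40*w^2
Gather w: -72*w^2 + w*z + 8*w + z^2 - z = -72*w^2 + w*(z + 8) + z^2 - z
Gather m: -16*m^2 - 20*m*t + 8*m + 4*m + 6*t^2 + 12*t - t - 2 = -16*m^2 + m*(12 - 20*t) + 6*t^2 + 11*t - 2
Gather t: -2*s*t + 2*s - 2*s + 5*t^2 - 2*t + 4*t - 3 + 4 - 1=5*t^2 + t*(2 - 2*s)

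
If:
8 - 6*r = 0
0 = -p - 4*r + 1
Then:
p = -13/3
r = 4/3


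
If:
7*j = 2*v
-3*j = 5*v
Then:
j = 0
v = 0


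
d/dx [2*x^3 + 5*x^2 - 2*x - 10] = 6*x^2 + 10*x - 2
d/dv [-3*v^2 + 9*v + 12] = 9 - 6*v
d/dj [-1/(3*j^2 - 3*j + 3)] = (2*j - 1)/(3*(j^2 - j + 1)^2)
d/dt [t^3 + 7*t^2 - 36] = t*(3*t + 14)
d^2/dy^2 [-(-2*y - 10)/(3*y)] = 20/(3*y^3)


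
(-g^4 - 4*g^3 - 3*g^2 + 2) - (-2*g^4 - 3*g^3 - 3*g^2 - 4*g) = g^4 - g^3 + 4*g + 2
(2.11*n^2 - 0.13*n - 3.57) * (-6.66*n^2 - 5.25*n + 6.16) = -14.0526*n^4 - 10.2117*n^3 + 37.4563*n^2 + 17.9417*n - 21.9912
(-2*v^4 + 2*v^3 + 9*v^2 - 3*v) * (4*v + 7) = -8*v^5 - 6*v^4 + 50*v^3 + 51*v^2 - 21*v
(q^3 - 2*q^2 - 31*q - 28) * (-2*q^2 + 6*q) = -2*q^5 + 10*q^4 + 50*q^3 - 130*q^2 - 168*q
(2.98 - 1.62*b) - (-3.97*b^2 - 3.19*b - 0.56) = 3.97*b^2 + 1.57*b + 3.54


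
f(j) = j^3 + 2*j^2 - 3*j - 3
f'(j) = 3*j^2 + 4*j - 3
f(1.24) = -1.74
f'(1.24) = 6.57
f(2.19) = 10.53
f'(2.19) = 20.15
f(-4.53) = -41.33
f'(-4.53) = 40.44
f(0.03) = -3.09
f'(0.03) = -2.88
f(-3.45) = -9.91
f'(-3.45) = 18.91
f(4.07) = 85.34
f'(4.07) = 62.97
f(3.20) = 40.65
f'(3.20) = 40.52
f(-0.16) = -2.47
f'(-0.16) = -3.56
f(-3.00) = -3.00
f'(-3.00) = 12.00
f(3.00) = 33.00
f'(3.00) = 36.00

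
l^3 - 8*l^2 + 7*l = l*(l - 7)*(l - 1)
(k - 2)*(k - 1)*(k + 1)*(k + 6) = k^4 + 4*k^3 - 13*k^2 - 4*k + 12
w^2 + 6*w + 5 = (w + 1)*(w + 5)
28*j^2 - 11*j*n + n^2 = (-7*j + n)*(-4*j + n)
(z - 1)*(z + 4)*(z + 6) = z^3 + 9*z^2 + 14*z - 24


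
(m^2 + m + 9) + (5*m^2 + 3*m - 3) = 6*m^2 + 4*m + 6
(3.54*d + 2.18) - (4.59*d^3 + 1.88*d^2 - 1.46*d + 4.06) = -4.59*d^3 - 1.88*d^2 + 5.0*d - 1.88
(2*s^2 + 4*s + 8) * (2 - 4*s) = -8*s^3 - 12*s^2 - 24*s + 16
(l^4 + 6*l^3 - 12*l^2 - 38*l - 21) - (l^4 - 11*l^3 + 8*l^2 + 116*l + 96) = 17*l^3 - 20*l^2 - 154*l - 117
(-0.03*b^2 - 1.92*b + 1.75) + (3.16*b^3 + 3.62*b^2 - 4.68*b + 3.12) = 3.16*b^3 + 3.59*b^2 - 6.6*b + 4.87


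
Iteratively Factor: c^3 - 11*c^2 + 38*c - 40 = (c - 5)*(c^2 - 6*c + 8) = (c - 5)*(c - 4)*(c - 2)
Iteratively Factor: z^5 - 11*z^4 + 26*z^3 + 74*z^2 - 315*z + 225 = (z - 5)*(z^4 - 6*z^3 - 4*z^2 + 54*z - 45) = (z - 5)*(z + 3)*(z^3 - 9*z^2 + 23*z - 15) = (z - 5)^2*(z + 3)*(z^2 - 4*z + 3) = (z - 5)^2*(z - 1)*(z + 3)*(z - 3)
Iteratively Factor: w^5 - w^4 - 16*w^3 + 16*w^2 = (w - 1)*(w^4 - 16*w^2) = (w - 4)*(w - 1)*(w^3 + 4*w^2) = (w - 4)*(w - 1)*(w + 4)*(w^2) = w*(w - 4)*(w - 1)*(w + 4)*(w)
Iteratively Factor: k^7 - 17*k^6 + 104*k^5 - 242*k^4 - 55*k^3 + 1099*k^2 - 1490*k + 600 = (k - 3)*(k^6 - 14*k^5 + 62*k^4 - 56*k^3 - 223*k^2 + 430*k - 200) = (k - 5)*(k - 3)*(k^5 - 9*k^4 + 17*k^3 + 29*k^2 - 78*k + 40) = (k - 5)^2*(k - 3)*(k^4 - 4*k^3 - 3*k^2 + 14*k - 8) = (k - 5)^2*(k - 3)*(k - 1)*(k^3 - 3*k^2 - 6*k + 8) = (k - 5)^2*(k - 3)*(k - 1)^2*(k^2 - 2*k - 8) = (k - 5)^2*(k - 4)*(k - 3)*(k - 1)^2*(k + 2)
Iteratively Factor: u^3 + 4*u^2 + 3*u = (u + 1)*(u^2 + 3*u) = (u + 1)*(u + 3)*(u)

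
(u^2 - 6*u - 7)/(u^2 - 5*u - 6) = (u - 7)/(u - 6)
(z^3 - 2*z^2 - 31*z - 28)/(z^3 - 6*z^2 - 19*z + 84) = (z + 1)/(z - 3)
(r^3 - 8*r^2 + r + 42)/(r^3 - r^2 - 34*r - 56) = (r - 3)/(r + 4)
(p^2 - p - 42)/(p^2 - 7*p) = (p + 6)/p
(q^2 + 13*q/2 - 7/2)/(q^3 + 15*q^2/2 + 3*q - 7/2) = 1/(q + 1)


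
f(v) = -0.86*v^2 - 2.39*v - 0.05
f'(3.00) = -7.55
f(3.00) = -14.96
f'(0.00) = -2.39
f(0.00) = -0.05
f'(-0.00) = -2.39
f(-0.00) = -0.05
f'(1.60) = -5.14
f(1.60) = -6.08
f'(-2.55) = 2.00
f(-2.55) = 0.45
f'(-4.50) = 5.35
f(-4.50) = -6.71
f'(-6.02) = 7.96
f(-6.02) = -16.83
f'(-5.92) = 7.79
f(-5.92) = -16.04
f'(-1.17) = -0.38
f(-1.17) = 1.57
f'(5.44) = -11.75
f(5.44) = -38.50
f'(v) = -1.72*v - 2.39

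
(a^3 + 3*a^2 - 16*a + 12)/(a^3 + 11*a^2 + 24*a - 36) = (a - 2)/(a + 6)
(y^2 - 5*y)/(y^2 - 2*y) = (y - 5)/(y - 2)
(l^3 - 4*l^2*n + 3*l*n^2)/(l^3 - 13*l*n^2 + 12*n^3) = l/(l + 4*n)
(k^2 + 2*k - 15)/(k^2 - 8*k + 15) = (k + 5)/(k - 5)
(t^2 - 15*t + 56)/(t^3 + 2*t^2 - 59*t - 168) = (t - 7)/(t^2 + 10*t + 21)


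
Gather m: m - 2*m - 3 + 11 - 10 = -m - 2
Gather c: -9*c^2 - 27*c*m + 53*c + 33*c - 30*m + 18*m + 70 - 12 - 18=-9*c^2 + c*(86 - 27*m) - 12*m + 40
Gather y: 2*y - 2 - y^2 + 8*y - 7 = -y^2 + 10*y - 9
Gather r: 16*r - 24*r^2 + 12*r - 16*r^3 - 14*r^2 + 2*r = -16*r^3 - 38*r^2 + 30*r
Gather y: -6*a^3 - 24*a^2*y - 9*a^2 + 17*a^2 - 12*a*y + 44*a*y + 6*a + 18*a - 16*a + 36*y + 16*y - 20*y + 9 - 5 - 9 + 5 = -6*a^3 + 8*a^2 + 8*a + y*(-24*a^2 + 32*a + 32)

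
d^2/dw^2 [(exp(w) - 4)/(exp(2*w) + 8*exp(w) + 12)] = (exp(4*w) - 24*exp(3*w) - 168*exp(2*w) - 160*exp(w) + 528)*exp(w)/(exp(6*w) + 24*exp(5*w) + 228*exp(4*w) + 1088*exp(3*w) + 2736*exp(2*w) + 3456*exp(w) + 1728)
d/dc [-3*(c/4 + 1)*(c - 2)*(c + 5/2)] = -9*c^2/4 - 27*c/4 + 9/4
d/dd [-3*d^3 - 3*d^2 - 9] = 3*d*(-3*d - 2)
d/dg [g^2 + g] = 2*g + 1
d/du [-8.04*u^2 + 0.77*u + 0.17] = 0.77 - 16.08*u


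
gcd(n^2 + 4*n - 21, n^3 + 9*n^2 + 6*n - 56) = n + 7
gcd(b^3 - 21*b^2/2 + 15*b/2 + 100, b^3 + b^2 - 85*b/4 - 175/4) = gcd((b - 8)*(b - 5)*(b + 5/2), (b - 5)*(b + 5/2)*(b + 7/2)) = b^2 - 5*b/2 - 25/2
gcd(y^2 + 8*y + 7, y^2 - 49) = y + 7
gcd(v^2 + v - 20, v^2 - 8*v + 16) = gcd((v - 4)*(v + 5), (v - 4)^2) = v - 4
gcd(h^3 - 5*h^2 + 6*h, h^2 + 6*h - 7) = 1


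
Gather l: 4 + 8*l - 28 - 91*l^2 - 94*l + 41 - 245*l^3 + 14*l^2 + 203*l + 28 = -245*l^3 - 77*l^2 + 117*l + 45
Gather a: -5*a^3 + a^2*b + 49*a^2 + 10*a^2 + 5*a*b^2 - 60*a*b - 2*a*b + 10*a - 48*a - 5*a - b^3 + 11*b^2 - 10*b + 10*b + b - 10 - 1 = -5*a^3 + a^2*(b + 59) + a*(5*b^2 - 62*b - 43) - b^3 + 11*b^2 + b - 11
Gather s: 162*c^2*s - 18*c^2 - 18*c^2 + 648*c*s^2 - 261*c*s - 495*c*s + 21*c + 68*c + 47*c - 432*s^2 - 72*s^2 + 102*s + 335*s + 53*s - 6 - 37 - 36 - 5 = -36*c^2 + 136*c + s^2*(648*c - 504) + s*(162*c^2 - 756*c + 490) - 84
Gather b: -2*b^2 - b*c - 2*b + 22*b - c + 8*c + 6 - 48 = -2*b^2 + b*(20 - c) + 7*c - 42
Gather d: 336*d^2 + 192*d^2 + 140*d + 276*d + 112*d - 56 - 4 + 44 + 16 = 528*d^2 + 528*d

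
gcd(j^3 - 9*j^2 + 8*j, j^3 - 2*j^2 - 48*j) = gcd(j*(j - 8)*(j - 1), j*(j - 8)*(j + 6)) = j^2 - 8*j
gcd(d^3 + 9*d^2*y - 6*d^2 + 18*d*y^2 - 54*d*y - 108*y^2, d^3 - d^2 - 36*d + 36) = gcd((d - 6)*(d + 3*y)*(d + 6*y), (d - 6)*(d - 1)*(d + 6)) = d - 6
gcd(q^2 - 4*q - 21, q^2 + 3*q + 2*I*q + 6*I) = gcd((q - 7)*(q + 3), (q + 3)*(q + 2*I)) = q + 3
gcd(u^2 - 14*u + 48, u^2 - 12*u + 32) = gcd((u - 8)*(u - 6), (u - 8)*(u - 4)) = u - 8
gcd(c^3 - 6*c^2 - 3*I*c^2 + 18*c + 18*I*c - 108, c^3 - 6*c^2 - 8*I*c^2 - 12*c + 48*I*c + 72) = c^2 + c*(-6 - 6*I) + 36*I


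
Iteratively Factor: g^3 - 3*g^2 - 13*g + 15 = (g - 1)*(g^2 - 2*g - 15) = (g - 1)*(g + 3)*(g - 5)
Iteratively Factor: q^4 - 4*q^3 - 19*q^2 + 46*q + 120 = (q - 4)*(q^3 - 19*q - 30) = (q - 4)*(q + 3)*(q^2 - 3*q - 10) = (q - 4)*(q + 2)*(q + 3)*(q - 5)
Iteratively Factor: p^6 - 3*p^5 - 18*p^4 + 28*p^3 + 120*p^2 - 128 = (p + 2)*(p^5 - 5*p^4 - 8*p^3 + 44*p^2 + 32*p - 64) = (p - 4)*(p + 2)*(p^4 - p^3 - 12*p^2 - 4*p + 16) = (p - 4)^2*(p + 2)*(p^3 + 3*p^2 - 4) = (p - 4)^2*(p - 1)*(p + 2)*(p^2 + 4*p + 4) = (p - 4)^2*(p - 1)*(p + 2)^2*(p + 2)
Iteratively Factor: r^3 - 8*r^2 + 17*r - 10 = (r - 1)*(r^2 - 7*r + 10) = (r - 5)*(r - 1)*(r - 2)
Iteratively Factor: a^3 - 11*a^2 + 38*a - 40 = (a - 5)*(a^2 - 6*a + 8) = (a - 5)*(a - 4)*(a - 2)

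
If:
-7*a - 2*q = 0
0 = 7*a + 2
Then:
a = -2/7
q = 1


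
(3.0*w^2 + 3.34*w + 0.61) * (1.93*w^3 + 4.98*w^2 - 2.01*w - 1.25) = 5.79*w^5 + 21.3862*w^4 + 11.7805*w^3 - 7.4256*w^2 - 5.4011*w - 0.7625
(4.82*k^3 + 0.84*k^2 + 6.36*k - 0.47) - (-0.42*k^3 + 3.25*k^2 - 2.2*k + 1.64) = 5.24*k^3 - 2.41*k^2 + 8.56*k - 2.11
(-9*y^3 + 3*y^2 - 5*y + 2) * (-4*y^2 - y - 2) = 36*y^5 - 3*y^4 + 35*y^3 - 9*y^2 + 8*y - 4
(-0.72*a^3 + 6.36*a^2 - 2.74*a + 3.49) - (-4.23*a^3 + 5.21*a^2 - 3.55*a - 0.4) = 3.51*a^3 + 1.15*a^2 + 0.81*a + 3.89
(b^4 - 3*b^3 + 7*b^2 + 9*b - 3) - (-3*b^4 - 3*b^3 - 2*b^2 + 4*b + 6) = 4*b^4 + 9*b^2 + 5*b - 9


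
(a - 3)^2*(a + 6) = a^3 - 27*a + 54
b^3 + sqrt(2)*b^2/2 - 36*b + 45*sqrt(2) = (b - 3*sqrt(2))*(b - 3*sqrt(2)/2)*(b + 5*sqrt(2))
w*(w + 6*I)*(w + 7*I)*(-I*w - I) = -I*w^4 + 13*w^3 - I*w^3 + 13*w^2 + 42*I*w^2 + 42*I*w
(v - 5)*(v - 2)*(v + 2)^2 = v^4 - 3*v^3 - 14*v^2 + 12*v + 40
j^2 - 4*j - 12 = (j - 6)*(j + 2)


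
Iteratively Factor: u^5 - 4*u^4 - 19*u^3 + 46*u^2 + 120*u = (u - 4)*(u^4 - 19*u^2 - 30*u) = (u - 4)*(u + 3)*(u^3 - 3*u^2 - 10*u) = (u - 4)*(u + 2)*(u + 3)*(u^2 - 5*u) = u*(u - 4)*(u + 2)*(u + 3)*(u - 5)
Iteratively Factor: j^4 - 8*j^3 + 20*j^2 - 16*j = (j - 4)*(j^3 - 4*j^2 + 4*j) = j*(j - 4)*(j^2 - 4*j + 4) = j*(j - 4)*(j - 2)*(j - 2)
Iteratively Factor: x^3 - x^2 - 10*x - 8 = (x + 1)*(x^2 - 2*x - 8) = (x - 4)*(x + 1)*(x + 2)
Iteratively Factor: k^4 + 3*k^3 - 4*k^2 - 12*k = (k)*(k^3 + 3*k^2 - 4*k - 12) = k*(k + 2)*(k^2 + k - 6) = k*(k + 2)*(k + 3)*(k - 2)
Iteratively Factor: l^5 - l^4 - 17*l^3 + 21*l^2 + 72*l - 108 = (l - 2)*(l^4 + l^3 - 15*l^2 - 9*l + 54) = (l - 2)*(l + 3)*(l^3 - 2*l^2 - 9*l + 18) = (l - 2)*(l + 3)^2*(l^2 - 5*l + 6) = (l - 3)*(l - 2)*(l + 3)^2*(l - 2)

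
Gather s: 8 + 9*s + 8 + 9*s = 18*s + 16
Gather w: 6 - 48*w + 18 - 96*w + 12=36 - 144*w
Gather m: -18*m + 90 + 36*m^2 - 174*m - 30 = 36*m^2 - 192*m + 60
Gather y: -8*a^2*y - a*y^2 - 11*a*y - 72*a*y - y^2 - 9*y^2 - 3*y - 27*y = y^2*(-a - 10) + y*(-8*a^2 - 83*a - 30)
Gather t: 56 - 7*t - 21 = 35 - 7*t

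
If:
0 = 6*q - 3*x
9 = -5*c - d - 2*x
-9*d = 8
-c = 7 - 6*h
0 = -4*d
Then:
No Solution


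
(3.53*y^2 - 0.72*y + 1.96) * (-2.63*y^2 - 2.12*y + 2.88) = -9.2839*y^4 - 5.59*y^3 + 6.538*y^2 - 6.2288*y + 5.6448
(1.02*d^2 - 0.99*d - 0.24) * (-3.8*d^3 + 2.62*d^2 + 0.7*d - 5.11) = -3.876*d^5 + 6.4344*d^4 - 0.9678*d^3 - 6.534*d^2 + 4.8909*d + 1.2264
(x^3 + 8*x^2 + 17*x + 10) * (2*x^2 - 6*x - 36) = 2*x^5 + 10*x^4 - 50*x^3 - 370*x^2 - 672*x - 360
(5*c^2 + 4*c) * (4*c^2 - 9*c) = 20*c^4 - 29*c^3 - 36*c^2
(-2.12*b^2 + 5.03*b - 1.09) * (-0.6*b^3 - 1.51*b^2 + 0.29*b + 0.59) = 1.272*b^5 + 0.1832*b^4 - 7.5561*b^3 + 1.8538*b^2 + 2.6516*b - 0.6431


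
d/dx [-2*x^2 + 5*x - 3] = 5 - 4*x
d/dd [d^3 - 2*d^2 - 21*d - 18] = 3*d^2 - 4*d - 21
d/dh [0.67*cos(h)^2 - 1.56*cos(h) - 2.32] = (1.56 - 1.34*cos(h))*sin(h)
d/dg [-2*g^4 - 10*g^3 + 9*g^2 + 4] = 2*g*(-4*g^2 - 15*g + 9)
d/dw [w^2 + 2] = 2*w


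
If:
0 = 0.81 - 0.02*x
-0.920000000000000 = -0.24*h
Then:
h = 3.83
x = 40.50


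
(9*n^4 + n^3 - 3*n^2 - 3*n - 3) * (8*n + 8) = 72*n^5 + 80*n^4 - 16*n^3 - 48*n^2 - 48*n - 24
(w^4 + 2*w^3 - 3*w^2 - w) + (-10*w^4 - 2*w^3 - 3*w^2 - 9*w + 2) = -9*w^4 - 6*w^2 - 10*w + 2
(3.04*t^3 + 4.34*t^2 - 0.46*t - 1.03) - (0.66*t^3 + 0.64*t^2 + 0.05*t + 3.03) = 2.38*t^3 + 3.7*t^2 - 0.51*t - 4.06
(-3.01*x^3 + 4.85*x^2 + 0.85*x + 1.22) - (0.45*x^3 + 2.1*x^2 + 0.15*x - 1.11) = -3.46*x^3 + 2.75*x^2 + 0.7*x + 2.33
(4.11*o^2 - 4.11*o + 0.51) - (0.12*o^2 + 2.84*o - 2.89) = 3.99*o^2 - 6.95*o + 3.4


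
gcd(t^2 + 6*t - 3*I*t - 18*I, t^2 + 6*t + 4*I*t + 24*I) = t + 6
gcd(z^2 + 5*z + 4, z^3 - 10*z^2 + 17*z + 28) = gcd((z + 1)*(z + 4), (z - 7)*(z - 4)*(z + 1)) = z + 1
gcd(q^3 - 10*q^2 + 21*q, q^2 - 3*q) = q^2 - 3*q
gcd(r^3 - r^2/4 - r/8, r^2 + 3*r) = r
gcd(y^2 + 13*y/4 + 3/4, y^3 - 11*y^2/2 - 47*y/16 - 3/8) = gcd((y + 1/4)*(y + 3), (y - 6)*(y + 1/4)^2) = y + 1/4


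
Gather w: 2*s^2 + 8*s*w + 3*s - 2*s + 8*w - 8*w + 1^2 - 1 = 2*s^2 + 8*s*w + s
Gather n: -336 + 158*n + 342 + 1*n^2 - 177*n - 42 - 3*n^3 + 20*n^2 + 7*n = -3*n^3 + 21*n^2 - 12*n - 36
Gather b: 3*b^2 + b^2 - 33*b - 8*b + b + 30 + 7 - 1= 4*b^2 - 40*b + 36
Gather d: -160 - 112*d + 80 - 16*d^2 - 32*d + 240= -16*d^2 - 144*d + 160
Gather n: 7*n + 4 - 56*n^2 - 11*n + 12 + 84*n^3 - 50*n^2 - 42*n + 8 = 84*n^3 - 106*n^2 - 46*n + 24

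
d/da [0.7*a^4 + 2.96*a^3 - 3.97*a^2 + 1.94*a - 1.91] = 2.8*a^3 + 8.88*a^2 - 7.94*a + 1.94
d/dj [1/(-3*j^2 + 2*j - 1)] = 2*(3*j - 1)/(3*j^2 - 2*j + 1)^2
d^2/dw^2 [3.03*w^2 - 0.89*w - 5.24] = 6.06000000000000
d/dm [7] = 0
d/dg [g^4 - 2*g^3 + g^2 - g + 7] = 4*g^3 - 6*g^2 + 2*g - 1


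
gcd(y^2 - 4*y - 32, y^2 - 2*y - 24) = y + 4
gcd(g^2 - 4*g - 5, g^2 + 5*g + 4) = g + 1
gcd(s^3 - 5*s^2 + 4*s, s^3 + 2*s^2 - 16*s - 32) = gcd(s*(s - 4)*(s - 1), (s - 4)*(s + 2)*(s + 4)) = s - 4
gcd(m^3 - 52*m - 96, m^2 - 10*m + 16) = m - 8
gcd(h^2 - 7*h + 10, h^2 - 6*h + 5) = h - 5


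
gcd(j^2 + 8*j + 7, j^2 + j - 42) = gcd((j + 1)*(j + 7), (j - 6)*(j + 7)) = j + 7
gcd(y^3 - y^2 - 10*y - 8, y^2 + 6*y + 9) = 1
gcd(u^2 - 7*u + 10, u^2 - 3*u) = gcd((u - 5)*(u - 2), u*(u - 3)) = 1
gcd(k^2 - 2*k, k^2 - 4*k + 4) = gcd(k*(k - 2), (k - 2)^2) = k - 2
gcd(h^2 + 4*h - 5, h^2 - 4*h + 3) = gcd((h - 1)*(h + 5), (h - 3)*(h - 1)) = h - 1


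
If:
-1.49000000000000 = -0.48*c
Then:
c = 3.10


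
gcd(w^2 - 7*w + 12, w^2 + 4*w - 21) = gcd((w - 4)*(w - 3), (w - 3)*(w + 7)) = w - 3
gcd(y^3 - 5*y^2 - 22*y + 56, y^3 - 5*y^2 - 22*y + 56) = y^3 - 5*y^2 - 22*y + 56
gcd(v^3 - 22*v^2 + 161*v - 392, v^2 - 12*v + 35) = v - 7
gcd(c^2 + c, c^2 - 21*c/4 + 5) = 1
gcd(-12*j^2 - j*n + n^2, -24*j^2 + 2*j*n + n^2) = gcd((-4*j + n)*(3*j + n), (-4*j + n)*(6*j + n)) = 4*j - n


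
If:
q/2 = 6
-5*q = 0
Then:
No Solution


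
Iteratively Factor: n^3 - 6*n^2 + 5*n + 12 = (n - 4)*(n^2 - 2*n - 3) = (n - 4)*(n - 3)*(n + 1)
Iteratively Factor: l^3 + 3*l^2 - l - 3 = (l + 3)*(l^2 - 1) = (l - 1)*(l + 3)*(l + 1)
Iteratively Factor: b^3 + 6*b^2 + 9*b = (b + 3)*(b^2 + 3*b) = (b + 3)^2*(b)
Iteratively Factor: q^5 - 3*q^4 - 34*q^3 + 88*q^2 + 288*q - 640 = (q - 4)*(q^4 + q^3 - 30*q^2 - 32*q + 160) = (q - 4)*(q + 4)*(q^3 - 3*q^2 - 18*q + 40) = (q - 5)*(q - 4)*(q + 4)*(q^2 + 2*q - 8) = (q - 5)*(q - 4)*(q + 4)^2*(q - 2)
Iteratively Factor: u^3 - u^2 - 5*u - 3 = (u + 1)*(u^2 - 2*u - 3) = (u - 3)*(u + 1)*(u + 1)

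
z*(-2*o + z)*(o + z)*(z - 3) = -2*o^2*z^2 + 6*o^2*z - o*z^3 + 3*o*z^2 + z^4 - 3*z^3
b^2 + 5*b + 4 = (b + 1)*(b + 4)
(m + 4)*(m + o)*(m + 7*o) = m^3 + 8*m^2*o + 4*m^2 + 7*m*o^2 + 32*m*o + 28*o^2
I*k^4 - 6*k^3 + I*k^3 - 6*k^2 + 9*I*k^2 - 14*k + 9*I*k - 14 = (k - 2*I)*(k + I)*(k + 7*I)*(I*k + I)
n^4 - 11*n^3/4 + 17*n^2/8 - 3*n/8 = n*(n - 3/2)*(n - 1)*(n - 1/4)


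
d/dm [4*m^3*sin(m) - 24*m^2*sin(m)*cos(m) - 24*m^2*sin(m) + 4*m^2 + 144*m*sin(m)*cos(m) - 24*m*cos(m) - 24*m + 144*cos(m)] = 4*m^3*cos(m) + 12*m^2*sin(m) - 24*m^2*cos(m) - 24*m^2*cos(2*m) - 24*m*sin(m) - 24*m*sin(2*m) + 144*m*cos(2*m) + 8*m - 144*sin(m) + 72*sin(2*m) - 24*cos(m) - 24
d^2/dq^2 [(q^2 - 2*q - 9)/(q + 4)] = 30/(q^3 + 12*q^2 + 48*q + 64)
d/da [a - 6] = 1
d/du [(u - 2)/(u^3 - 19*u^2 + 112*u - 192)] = (-2*u^2 + 9*u - 4)/(u^5 - 30*u^4 + 345*u^3 - 1880*u^2 + 4800*u - 4608)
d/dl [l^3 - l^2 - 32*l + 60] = 3*l^2 - 2*l - 32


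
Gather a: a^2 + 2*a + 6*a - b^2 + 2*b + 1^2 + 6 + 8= a^2 + 8*a - b^2 + 2*b + 15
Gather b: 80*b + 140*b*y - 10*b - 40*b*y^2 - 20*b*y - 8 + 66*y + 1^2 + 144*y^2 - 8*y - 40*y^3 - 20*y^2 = b*(-40*y^2 + 120*y + 70) - 40*y^3 + 124*y^2 + 58*y - 7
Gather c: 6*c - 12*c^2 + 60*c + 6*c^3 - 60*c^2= 6*c^3 - 72*c^2 + 66*c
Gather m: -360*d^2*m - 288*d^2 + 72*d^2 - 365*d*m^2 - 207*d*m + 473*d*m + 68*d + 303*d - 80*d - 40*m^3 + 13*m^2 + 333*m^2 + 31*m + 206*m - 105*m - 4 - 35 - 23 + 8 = -216*d^2 + 291*d - 40*m^3 + m^2*(346 - 365*d) + m*(-360*d^2 + 266*d + 132) - 54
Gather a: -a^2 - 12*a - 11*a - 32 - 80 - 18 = -a^2 - 23*a - 130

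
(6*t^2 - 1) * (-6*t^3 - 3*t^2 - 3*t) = -36*t^5 - 18*t^4 - 12*t^3 + 3*t^2 + 3*t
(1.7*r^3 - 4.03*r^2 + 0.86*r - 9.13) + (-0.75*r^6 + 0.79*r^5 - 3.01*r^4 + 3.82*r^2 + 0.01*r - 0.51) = -0.75*r^6 + 0.79*r^5 - 3.01*r^4 + 1.7*r^3 - 0.21*r^2 + 0.87*r - 9.64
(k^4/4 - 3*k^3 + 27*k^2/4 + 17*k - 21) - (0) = k^4/4 - 3*k^3 + 27*k^2/4 + 17*k - 21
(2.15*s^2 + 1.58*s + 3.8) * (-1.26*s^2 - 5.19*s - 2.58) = -2.709*s^4 - 13.1493*s^3 - 18.5352*s^2 - 23.7984*s - 9.804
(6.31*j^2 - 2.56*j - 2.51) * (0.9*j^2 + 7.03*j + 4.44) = 5.679*j^4 + 42.0553*j^3 + 7.7606*j^2 - 29.0117*j - 11.1444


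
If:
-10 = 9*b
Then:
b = -10/9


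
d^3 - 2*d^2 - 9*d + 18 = (d - 3)*(d - 2)*(d + 3)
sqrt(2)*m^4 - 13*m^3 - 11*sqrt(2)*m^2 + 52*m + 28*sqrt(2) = (m - 2)*(m + 2)*(m - 7*sqrt(2))*(sqrt(2)*m + 1)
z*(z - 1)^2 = z^3 - 2*z^2 + z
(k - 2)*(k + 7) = k^2 + 5*k - 14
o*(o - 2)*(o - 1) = o^3 - 3*o^2 + 2*o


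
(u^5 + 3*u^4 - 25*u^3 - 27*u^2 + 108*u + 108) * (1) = u^5 + 3*u^4 - 25*u^3 - 27*u^2 + 108*u + 108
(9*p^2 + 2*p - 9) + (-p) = 9*p^2 + p - 9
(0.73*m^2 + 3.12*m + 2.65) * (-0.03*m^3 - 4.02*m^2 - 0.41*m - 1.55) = -0.0219*m^5 - 3.0282*m^4 - 12.9212*m^3 - 13.0637*m^2 - 5.9225*m - 4.1075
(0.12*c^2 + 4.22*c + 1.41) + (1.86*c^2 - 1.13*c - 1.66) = 1.98*c^2 + 3.09*c - 0.25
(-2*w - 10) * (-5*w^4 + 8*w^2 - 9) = 10*w^5 + 50*w^4 - 16*w^3 - 80*w^2 + 18*w + 90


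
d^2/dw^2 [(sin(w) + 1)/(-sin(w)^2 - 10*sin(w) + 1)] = (sin(w)^5 - 6*sin(w)^4 + 34*sin(w)^3 + 108*sin(w)^2 - 55*sin(w) - 222)/(10*sin(w) - cos(w)^2)^3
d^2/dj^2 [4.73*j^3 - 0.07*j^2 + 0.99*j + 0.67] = 28.38*j - 0.14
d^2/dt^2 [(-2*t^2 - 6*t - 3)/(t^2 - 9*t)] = 6*(-8*t^3 - 3*t^2 + 27*t - 81)/(t^3*(t^3 - 27*t^2 + 243*t - 729))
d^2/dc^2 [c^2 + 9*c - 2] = 2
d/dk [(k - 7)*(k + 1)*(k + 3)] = 3*k^2 - 6*k - 25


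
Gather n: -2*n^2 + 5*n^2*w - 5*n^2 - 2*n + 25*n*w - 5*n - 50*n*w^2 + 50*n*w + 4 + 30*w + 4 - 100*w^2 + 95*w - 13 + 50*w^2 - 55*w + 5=n^2*(5*w - 7) + n*(-50*w^2 + 75*w - 7) - 50*w^2 + 70*w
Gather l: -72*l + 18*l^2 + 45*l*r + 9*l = 18*l^2 + l*(45*r - 63)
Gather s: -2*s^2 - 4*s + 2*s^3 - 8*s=2*s^3 - 2*s^2 - 12*s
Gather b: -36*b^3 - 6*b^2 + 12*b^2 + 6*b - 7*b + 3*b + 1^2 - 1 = -36*b^3 + 6*b^2 + 2*b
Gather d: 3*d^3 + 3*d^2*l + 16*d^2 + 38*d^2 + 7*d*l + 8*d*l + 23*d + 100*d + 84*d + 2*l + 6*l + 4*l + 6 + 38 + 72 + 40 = 3*d^3 + d^2*(3*l + 54) + d*(15*l + 207) + 12*l + 156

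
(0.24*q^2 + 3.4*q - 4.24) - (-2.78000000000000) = 0.24*q^2 + 3.4*q - 1.46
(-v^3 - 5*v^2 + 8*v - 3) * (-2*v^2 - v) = 2*v^5 + 11*v^4 - 11*v^3 - 2*v^2 + 3*v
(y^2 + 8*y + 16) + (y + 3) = y^2 + 9*y + 19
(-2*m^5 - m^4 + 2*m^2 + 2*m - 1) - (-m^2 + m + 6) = -2*m^5 - m^4 + 3*m^2 + m - 7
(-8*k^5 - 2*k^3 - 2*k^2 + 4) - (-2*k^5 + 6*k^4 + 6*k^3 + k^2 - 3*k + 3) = -6*k^5 - 6*k^4 - 8*k^3 - 3*k^2 + 3*k + 1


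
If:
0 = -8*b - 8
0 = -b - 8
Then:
No Solution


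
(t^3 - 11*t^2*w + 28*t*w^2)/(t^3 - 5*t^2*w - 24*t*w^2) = (-t^2 + 11*t*w - 28*w^2)/(-t^2 + 5*t*w + 24*w^2)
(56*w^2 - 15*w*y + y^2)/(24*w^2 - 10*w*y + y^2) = (56*w^2 - 15*w*y + y^2)/(24*w^2 - 10*w*y + y^2)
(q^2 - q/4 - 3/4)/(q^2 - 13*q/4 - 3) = (q - 1)/(q - 4)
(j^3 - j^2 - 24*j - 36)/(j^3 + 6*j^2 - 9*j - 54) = (j^2 - 4*j - 12)/(j^2 + 3*j - 18)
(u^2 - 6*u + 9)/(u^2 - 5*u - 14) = (-u^2 + 6*u - 9)/(-u^2 + 5*u + 14)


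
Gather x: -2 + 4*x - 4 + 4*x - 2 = 8*x - 8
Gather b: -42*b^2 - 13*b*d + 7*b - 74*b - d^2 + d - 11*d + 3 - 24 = -42*b^2 + b*(-13*d - 67) - d^2 - 10*d - 21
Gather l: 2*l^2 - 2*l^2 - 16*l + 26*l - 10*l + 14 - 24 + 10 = 0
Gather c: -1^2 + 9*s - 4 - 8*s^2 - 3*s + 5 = -8*s^2 + 6*s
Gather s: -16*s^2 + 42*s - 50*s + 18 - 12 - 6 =-16*s^2 - 8*s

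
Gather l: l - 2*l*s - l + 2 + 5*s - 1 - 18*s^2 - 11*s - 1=-2*l*s - 18*s^2 - 6*s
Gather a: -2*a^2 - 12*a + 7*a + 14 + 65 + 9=-2*a^2 - 5*a + 88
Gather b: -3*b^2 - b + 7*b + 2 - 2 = -3*b^2 + 6*b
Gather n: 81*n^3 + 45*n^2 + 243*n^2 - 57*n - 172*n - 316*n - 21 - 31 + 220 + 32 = 81*n^3 + 288*n^2 - 545*n + 200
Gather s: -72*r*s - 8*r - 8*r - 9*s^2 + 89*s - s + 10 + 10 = -16*r - 9*s^2 + s*(88 - 72*r) + 20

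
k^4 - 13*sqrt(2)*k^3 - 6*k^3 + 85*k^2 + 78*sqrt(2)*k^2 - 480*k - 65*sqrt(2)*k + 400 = (k - 5)*(k - 1)*(k - 8*sqrt(2))*(k - 5*sqrt(2))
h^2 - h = h*(h - 1)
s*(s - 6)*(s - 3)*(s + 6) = s^4 - 3*s^3 - 36*s^2 + 108*s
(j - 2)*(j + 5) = j^2 + 3*j - 10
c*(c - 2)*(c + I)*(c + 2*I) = c^4 - 2*c^3 + 3*I*c^3 - 2*c^2 - 6*I*c^2 + 4*c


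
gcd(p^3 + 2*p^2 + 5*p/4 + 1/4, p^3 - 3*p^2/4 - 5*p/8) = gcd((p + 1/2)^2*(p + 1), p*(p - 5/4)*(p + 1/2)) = p + 1/2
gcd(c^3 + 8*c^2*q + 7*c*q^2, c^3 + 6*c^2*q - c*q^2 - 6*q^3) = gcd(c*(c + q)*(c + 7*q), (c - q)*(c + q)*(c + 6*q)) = c + q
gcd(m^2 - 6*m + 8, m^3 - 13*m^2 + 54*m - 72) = m - 4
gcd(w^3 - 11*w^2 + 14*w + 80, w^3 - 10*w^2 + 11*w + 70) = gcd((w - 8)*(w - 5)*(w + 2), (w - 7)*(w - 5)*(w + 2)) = w^2 - 3*w - 10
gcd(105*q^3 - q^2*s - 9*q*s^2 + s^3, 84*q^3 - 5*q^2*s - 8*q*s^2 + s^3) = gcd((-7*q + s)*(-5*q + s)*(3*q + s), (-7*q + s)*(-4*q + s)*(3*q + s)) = 21*q^2 + 4*q*s - s^2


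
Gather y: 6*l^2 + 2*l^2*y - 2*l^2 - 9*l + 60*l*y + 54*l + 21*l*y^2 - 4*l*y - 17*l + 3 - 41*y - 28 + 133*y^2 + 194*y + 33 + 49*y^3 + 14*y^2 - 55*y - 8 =4*l^2 + 28*l + 49*y^3 + y^2*(21*l + 147) + y*(2*l^2 + 56*l + 98)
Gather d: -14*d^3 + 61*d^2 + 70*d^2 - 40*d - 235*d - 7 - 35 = -14*d^3 + 131*d^2 - 275*d - 42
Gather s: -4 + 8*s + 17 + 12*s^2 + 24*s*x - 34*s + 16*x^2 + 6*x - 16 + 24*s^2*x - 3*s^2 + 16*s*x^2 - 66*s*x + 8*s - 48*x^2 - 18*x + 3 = s^2*(24*x + 9) + s*(16*x^2 - 42*x - 18) - 32*x^2 - 12*x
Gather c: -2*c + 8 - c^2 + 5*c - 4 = -c^2 + 3*c + 4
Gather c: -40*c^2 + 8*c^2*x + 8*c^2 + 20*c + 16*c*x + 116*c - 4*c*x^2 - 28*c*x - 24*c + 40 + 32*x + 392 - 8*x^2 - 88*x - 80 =c^2*(8*x - 32) + c*(-4*x^2 - 12*x + 112) - 8*x^2 - 56*x + 352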